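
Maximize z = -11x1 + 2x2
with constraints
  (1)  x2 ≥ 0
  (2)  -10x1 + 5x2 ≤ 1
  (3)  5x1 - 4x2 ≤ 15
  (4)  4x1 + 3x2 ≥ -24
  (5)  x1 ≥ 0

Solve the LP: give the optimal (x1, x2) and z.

x1 = 0, x2 = 1/5, maximum z = 2/5

Extreme points and z = -11x1 + 2x2:
  (3, 0) → z = -33
  (0, 0) → z = 0
  (0, 1/5) → z = 2/5
The feasible region is unbounded (it extends along (1, 2), (4, 5)), but z strictly decreases along every unbounded feasible direction, so there is no improving ray and the maximum is attained at a vertex.

At the optimal vertex, -10x1 + 5x2 = 1 and x1 = 0.
Solving simultaneously gives x1 = 0, x2 = 1/5.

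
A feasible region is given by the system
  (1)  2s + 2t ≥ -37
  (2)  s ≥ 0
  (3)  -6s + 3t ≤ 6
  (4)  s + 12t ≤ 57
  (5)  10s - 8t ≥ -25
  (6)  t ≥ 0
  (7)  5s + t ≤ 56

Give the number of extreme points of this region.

5

The feasible vertices (each the meet of two boundaries and inside every other half-plane) are:
  (0, 2)
  (0, 0)
  (33/25, 116/25)
  (615/59, 229/59)
  (56/5, 0)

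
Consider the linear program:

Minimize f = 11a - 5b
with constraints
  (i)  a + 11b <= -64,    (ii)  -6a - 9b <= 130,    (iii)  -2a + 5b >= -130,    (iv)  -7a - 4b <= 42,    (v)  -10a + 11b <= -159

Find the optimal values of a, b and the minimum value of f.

Feasible corners and f = 11a - 5b:
  (370/9, -86/9) → f = 500
  (95/11, -799/121) → f = 15490/121
  (65/6, -65/3) → f = 455/2
  (142/39, -658/39) → f = 4852/39
  (58/39, -511/39) → f = 3193/39

At the optimal vertex, -7a - 4b = 42 and -10a + 11b = -159.
Solving simultaneously gives a = 58/39, b = -511/39.

a = 58/39, b = -511/39, minimum f = 3193/39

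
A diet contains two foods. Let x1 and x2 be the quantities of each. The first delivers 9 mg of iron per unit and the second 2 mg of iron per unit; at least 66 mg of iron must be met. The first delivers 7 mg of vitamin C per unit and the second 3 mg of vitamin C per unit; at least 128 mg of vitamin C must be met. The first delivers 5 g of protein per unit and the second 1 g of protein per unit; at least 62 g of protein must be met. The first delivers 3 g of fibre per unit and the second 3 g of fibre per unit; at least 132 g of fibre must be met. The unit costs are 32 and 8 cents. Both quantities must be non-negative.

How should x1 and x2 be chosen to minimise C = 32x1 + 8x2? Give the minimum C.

Feasible corners and C = 32x1 + 8x2:
  (0, 62) → C = 496
  (44, 0) → C = 1408
  (9/2, 79/2) → C = 460
The feasible region is unbounded (it extends along (0, 1), (1, 0)), but C strictly increases along every unbounded feasible direction, so there is no improving ray and the minimum is attained at a vertex.

The optimum lies where 5x1 + x2 = 62 and 3x1 + 3x2 = 132.
Solving simultaneously gives x1 = 9/2, x2 = 79/2.

x1 = 9/2, x2 = 79/2, minimum C = 460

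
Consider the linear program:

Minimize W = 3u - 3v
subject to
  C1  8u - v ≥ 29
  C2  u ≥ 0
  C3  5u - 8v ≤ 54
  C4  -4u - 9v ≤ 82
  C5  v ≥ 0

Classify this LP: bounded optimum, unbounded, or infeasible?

From the feasible point (29/8, 0), moving in the direction (1, 8) keeps every constraint satisfied while W decreases without bound.

unbounded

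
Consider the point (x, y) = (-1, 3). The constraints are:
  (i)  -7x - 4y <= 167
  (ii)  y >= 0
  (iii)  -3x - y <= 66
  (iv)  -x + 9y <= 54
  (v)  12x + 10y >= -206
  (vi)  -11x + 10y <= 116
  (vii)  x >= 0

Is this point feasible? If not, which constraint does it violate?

not feasible — violates (vii)

Constraint (vii): x = -1, which is not ≥ 0. All other constraints are satisfied.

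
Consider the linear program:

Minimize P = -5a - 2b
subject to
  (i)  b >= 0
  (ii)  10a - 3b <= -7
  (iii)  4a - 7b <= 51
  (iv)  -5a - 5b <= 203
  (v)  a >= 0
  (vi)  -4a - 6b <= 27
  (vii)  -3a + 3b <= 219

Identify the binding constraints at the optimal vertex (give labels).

(ii) and (vii)

Feasible corners and P = -5a - 2b:
  (0, 7/3) → P = -14/3
  (212/7, 723/7) → P = -358
  (0, 73) → P = -146

The minimum is at (212/7, 723/7). Substituting into each constraint, equality holds for (ii) and (vii); the remaining constraints have slack.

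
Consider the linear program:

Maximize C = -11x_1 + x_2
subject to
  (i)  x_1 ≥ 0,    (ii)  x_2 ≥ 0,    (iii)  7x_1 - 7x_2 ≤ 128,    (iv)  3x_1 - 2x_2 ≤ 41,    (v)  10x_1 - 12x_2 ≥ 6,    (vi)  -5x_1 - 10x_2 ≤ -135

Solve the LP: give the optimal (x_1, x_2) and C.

x_1 = 21/2, x_2 = 33/4, maximum C = -429/4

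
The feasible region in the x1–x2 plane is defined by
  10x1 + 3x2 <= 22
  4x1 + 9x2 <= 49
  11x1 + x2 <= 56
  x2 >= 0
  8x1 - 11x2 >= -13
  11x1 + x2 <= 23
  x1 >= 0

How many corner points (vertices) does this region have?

5

Of the 20 pairwise boundary intersections, those satisfying every inequality are:
  (203/134, 153/67)
  (47/23, 12/23)
  (23/11, 0)
  (0, 0)
  (0, 13/11)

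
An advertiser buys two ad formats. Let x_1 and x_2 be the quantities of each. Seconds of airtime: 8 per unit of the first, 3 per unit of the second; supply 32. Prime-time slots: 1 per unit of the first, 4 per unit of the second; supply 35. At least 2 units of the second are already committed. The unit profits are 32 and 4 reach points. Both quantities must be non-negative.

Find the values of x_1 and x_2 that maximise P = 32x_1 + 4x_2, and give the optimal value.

Corner points and P = 32x_1 + 4x_2:
  (0, 35/4) → P = 35
  (0, 2) → P = 8
  (23/29, 248/29) → P = 1728/29
  (13/4, 2) → P = 112

The binding constraints are 8x_1 + 3x_2 = 32 and x_2 = 2.
Solving simultaneously gives x_1 = 13/4, x_2 = 2.

x_1 = 13/4, x_2 = 2, maximum P = 112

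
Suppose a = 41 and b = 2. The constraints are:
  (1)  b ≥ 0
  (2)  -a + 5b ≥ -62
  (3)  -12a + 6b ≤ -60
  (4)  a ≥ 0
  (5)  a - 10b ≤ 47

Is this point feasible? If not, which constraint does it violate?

feasible

(1): 2 ≥ 0 ✓
(2): -31 ≥ -62 ✓
(3): -480 ≤ -60 ✓
(4): 41 ≥ 0 ✓
(5): 21 ≤ 47 ✓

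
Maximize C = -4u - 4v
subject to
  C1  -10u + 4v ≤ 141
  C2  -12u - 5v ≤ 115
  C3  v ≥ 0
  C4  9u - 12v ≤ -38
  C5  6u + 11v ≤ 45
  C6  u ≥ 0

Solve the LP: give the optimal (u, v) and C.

Corner points and C = -4u - 4v:
  (122/171, 211/57) → C = -3020/171
  (0, 19/6) → C = -38/3
  (0, 45/11) → C = -180/11

At the optimal vertex, 9u - 12v = -38 and u = 0.
Solving simultaneously gives u = 0, v = 19/6.

u = 0, v = 19/6, maximum C = -38/3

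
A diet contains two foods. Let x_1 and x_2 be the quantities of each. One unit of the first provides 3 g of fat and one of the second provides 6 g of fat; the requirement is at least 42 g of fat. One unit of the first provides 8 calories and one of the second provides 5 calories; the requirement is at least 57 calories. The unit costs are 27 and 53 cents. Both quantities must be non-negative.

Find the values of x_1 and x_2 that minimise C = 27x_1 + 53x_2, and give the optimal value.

Corner points and C = 27x_1 + 53x_2:
  (0, 57/5) → C = 3021/5
  (14, 0) → C = 378
  (4, 5) → C = 373
The feasible region is unbounded (it extends along (0, 1), (1, 0)), but C strictly increases along every unbounded feasible direction, so there is no improving ray and the minimum is attained at a vertex.

x_1 = 4, x_2 = 5, minimum C = 373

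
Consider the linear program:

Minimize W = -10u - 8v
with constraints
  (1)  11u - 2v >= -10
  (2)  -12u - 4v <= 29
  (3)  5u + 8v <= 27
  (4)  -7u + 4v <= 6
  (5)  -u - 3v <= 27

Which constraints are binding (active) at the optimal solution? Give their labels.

(3) and (5)

Corner points and W = -10u - 8v:
  (-49/34, -199/68) → W = 643/17
  (-14/15, -2/15) → W = 52/5
  (21/32, -295/32) → W = 1075/16
  (15/19, 219/76) → W = -588/19
  (297/7, -162/7) → W = -1674/7

The minimum is at (297/7, -162/7). Substituting into each constraint, equality holds for (3) and (5); the remaining constraints have slack.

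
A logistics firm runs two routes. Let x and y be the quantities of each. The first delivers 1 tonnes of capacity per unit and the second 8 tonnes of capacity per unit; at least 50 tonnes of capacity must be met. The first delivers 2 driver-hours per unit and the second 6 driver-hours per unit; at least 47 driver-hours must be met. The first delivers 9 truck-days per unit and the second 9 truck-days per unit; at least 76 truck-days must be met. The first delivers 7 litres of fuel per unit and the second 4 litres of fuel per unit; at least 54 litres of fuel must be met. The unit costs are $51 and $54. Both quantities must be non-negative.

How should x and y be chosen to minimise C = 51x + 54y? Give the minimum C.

Corner points and C = 51x + 54y:
  (0, 27/2) → C = 729
  (50, 0) → C = 2550
  (38/5, 53/10) → C = 3369/5
  (4, 13/2) → C = 555
The feasible region is unbounded (it extends along (0, 1), (1, 0)), but C strictly increases along every unbounded feasible direction, so there is no improving ray and the minimum is attained at a vertex.

The binding constraints are 2x + 6y = 47 and 7x + 4y = 54.
Solving simultaneously gives x = 4, y = 13/2.

x = 4, y = 13/2, minimum C = 555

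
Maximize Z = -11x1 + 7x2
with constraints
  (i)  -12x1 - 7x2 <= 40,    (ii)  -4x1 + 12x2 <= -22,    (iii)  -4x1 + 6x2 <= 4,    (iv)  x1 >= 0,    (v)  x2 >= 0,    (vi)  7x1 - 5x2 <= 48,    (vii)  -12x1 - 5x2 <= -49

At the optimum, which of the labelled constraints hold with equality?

(ii) and (v)

Vertices and Z = -11x1 + 7x2:
  (11/2, 0) → Z = -121/2
  (233/32, 19/32) → Z = -1215/16
  (48/7, 0) → Z = -528/7

The maximum is at (11/2, 0). Substituting into each constraint, equality holds for (ii) and (v); the remaining constraints have slack.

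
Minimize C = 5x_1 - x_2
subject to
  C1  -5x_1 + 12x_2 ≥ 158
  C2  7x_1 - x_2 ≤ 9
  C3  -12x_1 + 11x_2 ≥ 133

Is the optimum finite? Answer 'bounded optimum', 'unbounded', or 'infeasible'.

From the feasible point (142/89, 1231/89), moving in the direction (1, 7) keeps every constraint satisfied while C decreases without bound.

unbounded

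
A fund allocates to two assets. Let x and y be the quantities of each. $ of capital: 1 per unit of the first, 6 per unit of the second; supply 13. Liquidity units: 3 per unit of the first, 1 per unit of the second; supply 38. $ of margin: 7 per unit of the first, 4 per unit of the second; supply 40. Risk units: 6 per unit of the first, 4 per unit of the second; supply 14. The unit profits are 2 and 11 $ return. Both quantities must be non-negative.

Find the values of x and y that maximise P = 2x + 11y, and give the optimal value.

x = 1, y = 2, maximum P = 24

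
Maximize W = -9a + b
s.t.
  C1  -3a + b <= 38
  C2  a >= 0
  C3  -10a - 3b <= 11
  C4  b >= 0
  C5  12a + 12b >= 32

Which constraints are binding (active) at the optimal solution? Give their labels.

Corner points and W = -9a + b:
  (0, 38) → W = 38
  (0, 8/3) → W = 8/3
  (8/3, 0) → W = -24
The feasible region is unbounded (it extends along (1, 0), (1, 3)), but W strictly decreases along every unbounded feasible direction, so there is no improving ray and the maximum is attained at a vertex.

The maximum is at (0, 38). Substituting into each constraint, equality holds for C1 and C2; the remaining constraints have slack.

C1 and C2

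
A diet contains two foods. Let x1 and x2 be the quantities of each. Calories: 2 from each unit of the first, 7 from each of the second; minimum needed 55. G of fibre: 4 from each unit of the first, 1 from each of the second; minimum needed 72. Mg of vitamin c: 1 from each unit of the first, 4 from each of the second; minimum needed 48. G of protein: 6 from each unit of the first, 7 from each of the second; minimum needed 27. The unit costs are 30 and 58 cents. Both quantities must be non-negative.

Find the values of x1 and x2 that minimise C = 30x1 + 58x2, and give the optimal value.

x1 = 16, x2 = 8, minimum C = 944

Feasible corners and C = 30x1 + 58x2:
  (0, 72) → C = 4176
  (48, 0) → C = 1440
  (16, 8) → C = 944
The feasible region is unbounded (it extends along (0, 1), (1, 0)), but C strictly increases along every unbounded feasible direction, so there is no improving ray and the minimum is attained at a vertex.

At the optimal vertex, 4x1 + x2 = 72 and x1 + 4x2 = 48.
Solving simultaneously gives x1 = 16, x2 = 8.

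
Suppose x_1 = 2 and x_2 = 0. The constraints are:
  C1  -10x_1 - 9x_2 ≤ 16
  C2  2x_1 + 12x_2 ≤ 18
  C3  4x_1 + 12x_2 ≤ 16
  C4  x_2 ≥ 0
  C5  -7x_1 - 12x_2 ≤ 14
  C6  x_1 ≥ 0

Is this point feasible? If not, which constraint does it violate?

feasible

C1: -20 ≤ 16 ✓
C2: 4 ≤ 18 ✓
C3: 8 ≤ 16 ✓
C4: 0 ≥ 0 ✓
C5: -14 ≤ 14 ✓
C6: 2 ≥ 0 ✓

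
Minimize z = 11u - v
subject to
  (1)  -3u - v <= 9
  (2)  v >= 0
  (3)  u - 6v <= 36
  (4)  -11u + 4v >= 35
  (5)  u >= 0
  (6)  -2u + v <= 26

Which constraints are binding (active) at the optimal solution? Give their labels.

(5) and (6)

Vertices and z = 11u - v:
  (0, 35/4) → z = -35/4
  (23, 72) → z = 181
  (0, 26) → z = -26

The minimum is at (0, 26). Substituting into each constraint, equality holds for (5) and (6); the remaining constraints have slack.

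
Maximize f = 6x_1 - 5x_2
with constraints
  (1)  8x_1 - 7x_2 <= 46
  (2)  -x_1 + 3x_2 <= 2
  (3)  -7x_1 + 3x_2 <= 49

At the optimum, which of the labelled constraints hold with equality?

Extreme points and f = 6x_1 - 5x_2:
  (152/17, 62/17) → f = 602/17
  (-481/25, -714/25) → f = 684/25
  (-47/6, -35/18) → f = -671/18

The maximum is at (152/17, 62/17). Substituting into each constraint, equality holds for (1) and (2); the remaining constraints have slack.

(1) and (2)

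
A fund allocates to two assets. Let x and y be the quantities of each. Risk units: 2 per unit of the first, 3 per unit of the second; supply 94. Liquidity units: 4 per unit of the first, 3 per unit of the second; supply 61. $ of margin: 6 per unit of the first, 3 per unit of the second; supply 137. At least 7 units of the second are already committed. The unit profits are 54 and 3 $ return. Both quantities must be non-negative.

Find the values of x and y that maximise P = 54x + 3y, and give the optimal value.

x = 10, y = 7, maximum P = 561

The binding constraints are 4x + 3y = 61 and y = 7.
Solving simultaneously gives x = 10, y = 7.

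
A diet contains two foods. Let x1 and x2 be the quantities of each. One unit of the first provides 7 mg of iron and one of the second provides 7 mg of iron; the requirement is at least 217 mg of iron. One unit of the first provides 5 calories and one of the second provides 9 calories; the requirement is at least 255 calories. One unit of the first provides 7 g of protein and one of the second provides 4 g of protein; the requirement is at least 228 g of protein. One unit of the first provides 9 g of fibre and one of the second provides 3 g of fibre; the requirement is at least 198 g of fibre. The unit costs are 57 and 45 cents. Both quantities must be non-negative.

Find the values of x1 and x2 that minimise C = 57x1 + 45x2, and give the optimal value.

The feasible region is unbounded (it extends along (0, 1), (1, 0)), but C strictly increases along every unbounded feasible direction, so there is no improving ray and the minimum is attained at a vertex.

x1 = 24, x2 = 15, minimum C = 2043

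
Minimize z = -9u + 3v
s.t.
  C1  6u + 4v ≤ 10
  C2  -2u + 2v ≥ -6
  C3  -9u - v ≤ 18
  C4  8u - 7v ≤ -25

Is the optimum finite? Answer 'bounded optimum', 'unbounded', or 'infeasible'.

Feasible corners and z = -9u + 3v:
  (-41/15, 33/5) → z = 222/5
  (-15/37, 115/37) → z = 480/37
  (-151/71, 81/71) → z = 1602/71
The feasible region has finitely many vertices and no improving ray; the minimum is 480/37 at (-15/37, 115/37).

bounded optimum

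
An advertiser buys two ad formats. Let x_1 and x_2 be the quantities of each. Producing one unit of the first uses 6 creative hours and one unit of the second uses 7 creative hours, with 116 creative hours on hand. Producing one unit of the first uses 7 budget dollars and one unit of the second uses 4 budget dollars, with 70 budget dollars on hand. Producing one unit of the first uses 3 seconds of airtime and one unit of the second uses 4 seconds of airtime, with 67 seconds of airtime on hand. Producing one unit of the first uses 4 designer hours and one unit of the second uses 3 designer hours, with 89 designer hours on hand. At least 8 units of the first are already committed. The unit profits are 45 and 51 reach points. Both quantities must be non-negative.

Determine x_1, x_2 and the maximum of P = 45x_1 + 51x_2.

x_1 = 8, x_2 = 7/2, maximum P = 1077/2

Corner points and P = 45x_1 + 51x_2:
  (10, 0) → P = 450
  (8, 0) → P = 360
  (8, 7/2) → P = 1077/2

The binding constraints are 7x_1 + 4x_2 = 70 and x_1 = 8.
Solving simultaneously gives x_1 = 8, x_2 = 7/2.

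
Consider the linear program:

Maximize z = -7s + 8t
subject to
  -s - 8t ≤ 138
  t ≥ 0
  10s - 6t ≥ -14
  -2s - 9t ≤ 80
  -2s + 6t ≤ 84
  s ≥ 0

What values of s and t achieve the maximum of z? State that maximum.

s = 35/4, t = 203/12, maximum z = 889/12

Feasible corners and z = -7s + 8t:
  (0, 0) → z = 0
  (35/4, 203/12) → z = 889/12
  (0, 7/3) → z = 56/3
The feasible region is unbounded (it extends along (3, 1), (1, 0)), but z strictly decreases along every unbounded feasible direction, so there is no improving ray and the maximum is attained at a vertex.

At the optimal vertex, 10s - 6t = -14 and -2s + 6t = 84.
Solving simultaneously gives s = 35/4, t = 203/12.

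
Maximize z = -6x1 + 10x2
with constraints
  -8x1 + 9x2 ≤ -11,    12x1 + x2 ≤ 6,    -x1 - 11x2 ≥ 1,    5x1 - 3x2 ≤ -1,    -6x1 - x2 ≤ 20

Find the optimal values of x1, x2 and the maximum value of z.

Extreme points and z = -6x1 + 10x2:
  (-2, -3) → z = -18
  (-169/62, -113/31) → z = -623/31
  (-61/23, -94/23) → z = -574/23

x1 = -2, x2 = -3, maximum z = -18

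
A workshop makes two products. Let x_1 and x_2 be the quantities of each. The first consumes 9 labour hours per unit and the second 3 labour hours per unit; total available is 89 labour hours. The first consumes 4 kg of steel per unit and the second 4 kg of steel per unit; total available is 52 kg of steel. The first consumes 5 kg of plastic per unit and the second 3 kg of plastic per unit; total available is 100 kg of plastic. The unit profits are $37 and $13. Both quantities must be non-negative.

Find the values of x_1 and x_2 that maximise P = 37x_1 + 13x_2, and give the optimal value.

Extreme points and P = 37x_1 + 13x_2:
  (0, 0) → P = 0
  (0, 13) → P = 169
  (89/9, 0) → P = 3293/9
  (25/3, 14/3) → P = 369

The binding constraints are 9x_1 + 3x_2 = 89 and 4x_1 + 4x_2 = 52.
Solving simultaneously gives x_1 = 25/3, x_2 = 14/3.

x_1 = 25/3, x_2 = 14/3, maximum P = 369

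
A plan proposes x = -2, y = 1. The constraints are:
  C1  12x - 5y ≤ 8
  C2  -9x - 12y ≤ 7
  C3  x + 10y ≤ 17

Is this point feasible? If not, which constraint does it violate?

feasible

C1: -29 ≤ 8 ✓
C2: 6 ≤ 7 ✓
C3: 8 ≤ 17 ✓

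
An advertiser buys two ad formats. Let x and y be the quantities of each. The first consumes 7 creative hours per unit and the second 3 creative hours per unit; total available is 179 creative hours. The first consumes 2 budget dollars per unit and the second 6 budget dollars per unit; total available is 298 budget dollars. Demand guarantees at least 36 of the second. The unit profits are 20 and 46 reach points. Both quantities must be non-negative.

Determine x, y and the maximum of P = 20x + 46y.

x = 5, y = 48, maximum P = 2308

Corner points and P = 20x + 46y:
  (0, 149/3) → P = 6854/3
  (0, 36) → P = 1656
  (5, 48) → P = 2308
  (71/7, 36) → P = 13012/7

At the optimal vertex, 7x + 3y = 179 and 2x + 6y = 298.
Solving simultaneously gives x = 5, y = 48.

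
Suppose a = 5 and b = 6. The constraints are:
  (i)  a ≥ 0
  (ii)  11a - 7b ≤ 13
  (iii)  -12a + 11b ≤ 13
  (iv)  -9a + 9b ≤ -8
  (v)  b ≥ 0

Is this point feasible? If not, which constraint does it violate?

Constraint (iv): -9a + 9b = 9, which is not ≤ -8. All other constraints are satisfied.

not feasible — violates (iv)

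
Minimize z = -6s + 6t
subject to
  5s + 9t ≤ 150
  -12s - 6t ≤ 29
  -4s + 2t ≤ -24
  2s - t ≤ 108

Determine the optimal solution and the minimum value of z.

s = 619/24, t = -677/12, minimum z = -1973/4

The binding constraints are -12s - 6t = 29 and 2s - t = 108.
Solving simultaneously gives s = 619/24, t = -677/12.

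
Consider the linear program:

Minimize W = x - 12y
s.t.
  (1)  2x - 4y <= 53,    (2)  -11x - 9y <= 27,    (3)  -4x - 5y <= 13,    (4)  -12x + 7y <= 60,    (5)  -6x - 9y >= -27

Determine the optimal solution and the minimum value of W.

Feasible corners and W = x - 12y:
  (213/26, -119/13) → W = 3069/26
  (195/14, -44/7) → W = 1251/14
  (-18/19, -35/19) → W = 402/19
  (-729/185, 336/185) → W = -4761/185
  (-117/50, 114/25) → W = -2853/50

x = -117/50, y = 114/25, minimum W = -2853/50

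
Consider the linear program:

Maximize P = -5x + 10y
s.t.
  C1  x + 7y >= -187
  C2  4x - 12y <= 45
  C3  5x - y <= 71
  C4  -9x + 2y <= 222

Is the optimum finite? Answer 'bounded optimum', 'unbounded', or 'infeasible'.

bounded optimum

Corner points and P = -5x + 10y:
  (807/56, 59/56) → P = -3445/56
  (-1377/50, -1293/100) → P = 42/5
  (364, 1749) → P = 15670
The feasible region has finitely many vertices and no improving ray; the maximum is 15670 at (364, 1749).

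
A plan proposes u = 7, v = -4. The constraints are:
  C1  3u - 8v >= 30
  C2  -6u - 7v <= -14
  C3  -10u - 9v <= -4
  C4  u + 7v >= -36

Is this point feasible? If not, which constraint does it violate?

C1: 53 ≥ 30 ✓
C2: -14 ≤ -14 ✓
C3: -34 ≤ -4 ✓
C4: -21 ≥ -36 ✓

feasible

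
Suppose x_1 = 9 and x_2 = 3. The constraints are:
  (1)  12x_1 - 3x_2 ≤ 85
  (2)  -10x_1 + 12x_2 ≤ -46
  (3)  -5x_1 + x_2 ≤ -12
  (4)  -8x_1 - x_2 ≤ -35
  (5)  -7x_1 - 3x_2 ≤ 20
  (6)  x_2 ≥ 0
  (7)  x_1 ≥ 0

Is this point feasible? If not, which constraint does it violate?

not feasible — violates (1)

Constraint (1): 12x_1 - 3x_2 = 99, which is not ≤ 85. All other constraints are satisfied.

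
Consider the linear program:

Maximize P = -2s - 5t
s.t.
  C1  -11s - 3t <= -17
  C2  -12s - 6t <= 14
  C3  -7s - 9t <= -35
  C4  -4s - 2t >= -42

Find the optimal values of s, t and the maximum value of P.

s = 14, t = -7, maximum P = 7

Feasible corners and P = -2s - 5t:
  (8/13, 133/39) → P = -713/39
  (-46/5, 197/5) → P = -893/5
  (14, -7) → P = 7

The optimum lies where -7s - 9t = -35 and -4s - 2t = -42.
Solving simultaneously gives s = 14, t = -7.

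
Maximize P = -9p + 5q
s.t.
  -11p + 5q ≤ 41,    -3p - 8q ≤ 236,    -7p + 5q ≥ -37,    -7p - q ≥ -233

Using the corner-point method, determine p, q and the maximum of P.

Extreme points and P = -9p + 5q:
  (-1508/103, -2473/103) → P = 1207/103
  (562/23, 1425/23) → P = 2067/23
  (-884/71, -1763/71) → P = -859/71
  (601/21, 98/3) → P = -1979/21

The binding constraints are -11p + 5q = 41 and -7p - q = -233.
Solving simultaneously gives p = 562/23, q = 1425/23.

p = 562/23, q = 1425/23, maximum P = 2067/23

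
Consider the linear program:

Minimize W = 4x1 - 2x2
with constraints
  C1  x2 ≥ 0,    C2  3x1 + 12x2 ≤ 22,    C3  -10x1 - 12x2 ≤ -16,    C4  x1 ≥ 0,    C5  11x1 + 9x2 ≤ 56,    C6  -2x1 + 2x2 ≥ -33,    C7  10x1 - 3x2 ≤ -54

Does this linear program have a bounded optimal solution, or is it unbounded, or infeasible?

The boundaries x2 = 0 and -10x1 - 12x2 = -16 meet at (8/5, 0), but that point violates 10x1 - 3x2 ≤ -54. Every candidate vertex is excluded by some other constraint, so the feasible region is empty.

infeasible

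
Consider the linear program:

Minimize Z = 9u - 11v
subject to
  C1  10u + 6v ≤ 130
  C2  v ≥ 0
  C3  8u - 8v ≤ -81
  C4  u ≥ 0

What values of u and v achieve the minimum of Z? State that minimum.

Feasible corners and Z = 9u - 11v:
  (277/64, 925/64) → Z = -3841/32
  (0, 65/3) → Z = -715/3
  (0, 81/8) → Z = -891/8

The optimum lies where 10u + 6v = 130 and u = 0.
Solving simultaneously gives u = 0, v = 65/3.

u = 0, v = 65/3, minimum Z = -715/3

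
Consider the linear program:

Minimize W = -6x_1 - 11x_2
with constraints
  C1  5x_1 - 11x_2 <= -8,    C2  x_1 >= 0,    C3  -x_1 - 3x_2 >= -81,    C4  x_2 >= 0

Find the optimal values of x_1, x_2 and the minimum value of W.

x_1 = 867/26, x_2 = 413/26, minimum W = -9745/26

The optimum lies where 5x_1 - 11x_2 = -8 and -x_1 - 3x_2 = -81.
Solving simultaneously gives x_1 = 867/26, x_2 = 413/26.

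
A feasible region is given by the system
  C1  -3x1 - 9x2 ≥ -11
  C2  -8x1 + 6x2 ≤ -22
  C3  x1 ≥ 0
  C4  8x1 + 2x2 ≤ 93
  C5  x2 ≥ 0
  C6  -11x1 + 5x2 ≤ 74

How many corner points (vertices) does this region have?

Pairwise boundary intersections that survive every other constraint:
  (44/15, 11/45)
  (11/3, 0)
  (11/4, 0)

3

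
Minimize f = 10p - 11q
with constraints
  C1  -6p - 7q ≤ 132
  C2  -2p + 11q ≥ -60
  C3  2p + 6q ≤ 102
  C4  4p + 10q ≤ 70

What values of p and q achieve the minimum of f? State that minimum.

Vertices and f = 10p - 11q:
  (-129/10, -39/5) → f = -216/5
  (-905/16, 237/8) → f = -1783/2
  (685/32, -25/16) → f = 925/4

The optimum lies where -6p - 7q = 132 and 4p + 10q = 70.
Solving simultaneously gives p = -905/16, q = 237/8.

p = -905/16, q = 237/8, minimum f = -1783/2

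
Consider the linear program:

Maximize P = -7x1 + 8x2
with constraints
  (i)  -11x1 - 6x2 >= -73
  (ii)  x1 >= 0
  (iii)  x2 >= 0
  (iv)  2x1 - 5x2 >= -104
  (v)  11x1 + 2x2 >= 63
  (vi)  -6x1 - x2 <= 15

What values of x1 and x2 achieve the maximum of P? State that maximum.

x1 = 58/11, x2 = 5/2, maximum P = -186/11

Feasible corners and P = -7x1 + 8x2:
  (73/11, 0) → P = -511/11
  (58/11, 5/2) → P = -186/11
  (63/11, 0) → P = -441/11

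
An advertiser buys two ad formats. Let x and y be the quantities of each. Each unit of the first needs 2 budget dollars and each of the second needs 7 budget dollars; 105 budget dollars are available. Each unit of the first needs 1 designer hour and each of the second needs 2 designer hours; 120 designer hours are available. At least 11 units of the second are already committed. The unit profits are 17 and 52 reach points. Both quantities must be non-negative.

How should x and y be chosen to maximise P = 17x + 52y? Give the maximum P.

Feasible corners and P = 17x + 52y:
  (0, 15) → P = 780
  (0, 11) → P = 572
  (14, 11) → P = 810

The binding constraints are 2x + 7y = 105 and y = 11.
Solving simultaneously gives x = 14, y = 11.

x = 14, y = 11, maximum P = 810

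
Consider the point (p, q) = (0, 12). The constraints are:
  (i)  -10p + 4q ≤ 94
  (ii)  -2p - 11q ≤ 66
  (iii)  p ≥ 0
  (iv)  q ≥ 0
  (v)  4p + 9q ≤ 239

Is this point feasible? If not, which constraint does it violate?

(i): 48 ≤ 94 ✓
(ii): -132 ≤ 66 ✓
(iii): 0 ≥ 0 ✓
(iv): 12 ≥ 0 ✓
(v): 108 ≤ 239 ✓

feasible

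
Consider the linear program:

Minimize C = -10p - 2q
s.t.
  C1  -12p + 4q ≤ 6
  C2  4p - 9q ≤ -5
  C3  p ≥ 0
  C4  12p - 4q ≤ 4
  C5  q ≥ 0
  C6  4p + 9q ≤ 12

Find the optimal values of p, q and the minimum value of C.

p = 21/31, q = 32/31, minimum C = -274/31

Vertices and C = -10p - 2q:
  (0, 5/9) → C = -10/9
  (14/23, 19/23) → C = -178/23
  (0, 4/3) → C = -8/3
  (21/31, 32/31) → C = -274/31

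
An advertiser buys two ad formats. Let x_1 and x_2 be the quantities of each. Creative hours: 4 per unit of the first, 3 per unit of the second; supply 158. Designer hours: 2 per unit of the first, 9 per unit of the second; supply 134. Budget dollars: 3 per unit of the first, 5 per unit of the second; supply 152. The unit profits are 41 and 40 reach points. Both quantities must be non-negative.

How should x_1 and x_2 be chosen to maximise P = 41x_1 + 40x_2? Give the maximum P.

x_1 = 34, x_2 = 22/3, maximum P = 5062/3

Extreme points and P = 41x_1 + 40x_2:
  (0, 0) → P = 0
  (0, 134/9) → P = 5360/9
  (79/2, 0) → P = 3239/2
  (34, 22/3) → P = 5062/3

At the optimal vertex, 4x_1 + 3x_2 = 158 and 2x_1 + 9x_2 = 134.
Solving simultaneously gives x_1 = 34, x_2 = 22/3.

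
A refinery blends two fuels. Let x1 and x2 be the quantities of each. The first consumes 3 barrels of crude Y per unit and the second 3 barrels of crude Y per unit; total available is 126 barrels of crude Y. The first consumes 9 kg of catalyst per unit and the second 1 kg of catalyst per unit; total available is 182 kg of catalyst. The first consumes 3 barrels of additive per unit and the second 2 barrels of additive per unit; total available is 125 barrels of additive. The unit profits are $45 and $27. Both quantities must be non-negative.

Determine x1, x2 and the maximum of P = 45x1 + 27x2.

Corner points and P = 45x1 + 27x2:
  (0, 0) → P = 0
  (0, 42) → P = 1134
  (182/9, 0) → P = 910
  (35/2, 49/2) → P = 1449

x1 = 35/2, x2 = 49/2, maximum P = 1449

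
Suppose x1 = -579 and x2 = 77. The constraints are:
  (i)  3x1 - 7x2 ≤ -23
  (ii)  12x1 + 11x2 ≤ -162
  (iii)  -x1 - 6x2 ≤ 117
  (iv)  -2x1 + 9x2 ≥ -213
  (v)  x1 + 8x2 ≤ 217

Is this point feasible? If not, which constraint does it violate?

(i): -2276 ≤ -23 ✓
(ii): -6101 ≤ -162 ✓
(iii): 117 ≤ 117 ✓
(iv): 1851 ≥ -213 ✓
(v): 37 ≤ 217 ✓

feasible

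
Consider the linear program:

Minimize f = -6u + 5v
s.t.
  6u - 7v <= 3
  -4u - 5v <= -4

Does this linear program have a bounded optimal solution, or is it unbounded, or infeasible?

From the feasible point (43/58, 6/29), moving in the direction (7, 6) keeps every constraint satisfied while f decreases without bound.

unbounded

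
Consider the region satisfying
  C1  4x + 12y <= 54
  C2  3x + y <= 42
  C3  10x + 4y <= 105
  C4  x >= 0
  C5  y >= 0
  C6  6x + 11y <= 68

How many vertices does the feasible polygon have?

Pairwise boundary intersections that survive every other constraint:
  (0, 9/2)
  (111/14, 13/7)
  (21/2, 0)
  (883/86, 25/43)
  (0, 0)

5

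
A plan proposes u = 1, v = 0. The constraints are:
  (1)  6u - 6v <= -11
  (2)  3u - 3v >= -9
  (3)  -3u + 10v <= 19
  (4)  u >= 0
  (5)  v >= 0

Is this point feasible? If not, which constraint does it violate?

Constraint (1): 6u - 6v = 6, which is not ≤ -11. All other constraints are satisfied.

not feasible — violates (1)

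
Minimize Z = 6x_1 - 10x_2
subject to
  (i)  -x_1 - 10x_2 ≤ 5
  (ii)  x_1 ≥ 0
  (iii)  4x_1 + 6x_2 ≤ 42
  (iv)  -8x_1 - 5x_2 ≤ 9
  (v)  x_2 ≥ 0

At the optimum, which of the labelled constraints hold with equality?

Feasible corners and Z = 6x_1 - 10x_2:
  (0, 7) → Z = -70
  (0, 0) → Z = 0
  (21/2, 0) → Z = 63

The minimum is at (0, 7). Substituting into each constraint, equality holds for (ii) and (iii); the remaining constraints have slack.

(ii) and (iii)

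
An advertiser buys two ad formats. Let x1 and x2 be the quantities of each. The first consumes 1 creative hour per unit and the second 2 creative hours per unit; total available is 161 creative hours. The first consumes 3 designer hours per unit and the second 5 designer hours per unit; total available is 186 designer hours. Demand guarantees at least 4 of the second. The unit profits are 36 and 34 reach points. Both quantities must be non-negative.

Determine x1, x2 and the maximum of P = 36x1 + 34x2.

x1 = 166/3, x2 = 4, maximum P = 2128

Vertices and P = 36x1 + 34x2:
  (0, 186/5) → P = 6324/5
  (0, 4) → P = 136
  (166/3, 4) → P = 2128

At the optimal vertex, 3x1 + 5x2 = 186 and x2 = 4.
Solving simultaneously gives x1 = 166/3, x2 = 4.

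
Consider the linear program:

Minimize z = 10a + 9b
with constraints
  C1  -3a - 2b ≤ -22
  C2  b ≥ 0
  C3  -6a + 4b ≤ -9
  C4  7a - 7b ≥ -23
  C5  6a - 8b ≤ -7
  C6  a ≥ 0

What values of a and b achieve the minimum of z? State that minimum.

a = 9/2, b = 17/4, minimum z = 333/4

Corner points and z = 10a + 9b:
  (53/12, 35/8) → z = 2005/24
  (9/2, 17/4) → z = 333/4
  (155/14, 201/14) → z = 3359/14
The feasible region is unbounded (it extends along (1, 1), (4, 3)), but z strictly increases along every unbounded feasible direction, so there is no improving ray and the minimum is attained at a vertex.

At the optimal vertex, -3a - 2b = -22 and 6a - 8b = -7.
Solving simultaneously gives a = 9/2, b = 17/4.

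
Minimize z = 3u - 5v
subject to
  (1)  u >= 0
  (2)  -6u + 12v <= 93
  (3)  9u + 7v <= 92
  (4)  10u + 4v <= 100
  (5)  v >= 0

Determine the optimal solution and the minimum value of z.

Feasible corners and z = 3u - 5v:
  (0, 31/4) → z = -155/4
  (0, 0) → z = 0
  (151/50, 463/50) → z = -931/25
  (166/17, 10/17) → z = 448/17
  (10, 0) → z = 30

u = 0, v = 31/4, minimum z = -155/4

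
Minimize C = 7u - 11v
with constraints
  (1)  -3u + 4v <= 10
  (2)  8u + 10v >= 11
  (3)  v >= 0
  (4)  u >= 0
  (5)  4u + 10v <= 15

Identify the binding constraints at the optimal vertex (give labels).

(4) and (5)

Corner points and C = 7u - 11v:
  (11/8, 0) → C = 77/8
  (0, 11/10) → C = -121/10
  (15/4, 0) → C = 105/4
  (0, 3/2) → C = -33/2

The minimum is at (0, 3/2). Substituting into each constraint, equality holds for (4) and (5); the remaining constraints have slack.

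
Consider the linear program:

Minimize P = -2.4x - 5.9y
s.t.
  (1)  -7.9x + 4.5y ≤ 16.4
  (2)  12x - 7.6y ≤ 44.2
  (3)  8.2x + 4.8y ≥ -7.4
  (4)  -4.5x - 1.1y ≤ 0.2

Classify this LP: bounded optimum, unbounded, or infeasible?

unbounded

From the feasible point (-947/1447, 3611/1447), moving in the direction (4.5, 7.9) keeps every constraint satisfied while P decreases without bound.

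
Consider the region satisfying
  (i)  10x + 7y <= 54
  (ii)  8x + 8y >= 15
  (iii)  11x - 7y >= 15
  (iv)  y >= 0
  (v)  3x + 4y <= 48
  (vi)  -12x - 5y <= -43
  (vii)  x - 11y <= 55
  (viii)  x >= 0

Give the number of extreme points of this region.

4

Of the 28 pairwise boundary intersections, those satisfying every inequality are:
  (23/7, 148/49)
  (27/5, 0)
  (376/139, 293/139)
  (43/12, 0)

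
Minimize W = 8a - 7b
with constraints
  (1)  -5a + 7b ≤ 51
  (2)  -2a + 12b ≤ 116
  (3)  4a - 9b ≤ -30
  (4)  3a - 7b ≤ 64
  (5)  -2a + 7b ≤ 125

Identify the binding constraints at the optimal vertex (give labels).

(1) and (3)

Feasible corners and W = 8a - 7b:
  (100/23, 239/23) → W = -873/23
  (-249/17, -54/17) → W = -1614/17
  (114/5, 202/15) → W = 1322/15

The minimum is at (-249/17, -54/17). Substituting into each constraint, equality holds for (1) and (3); the remaining constraints have slack.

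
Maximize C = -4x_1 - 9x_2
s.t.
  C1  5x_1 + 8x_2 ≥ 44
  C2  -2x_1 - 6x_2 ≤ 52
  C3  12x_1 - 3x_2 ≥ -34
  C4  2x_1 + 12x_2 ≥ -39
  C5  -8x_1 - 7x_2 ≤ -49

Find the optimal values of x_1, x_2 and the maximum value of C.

x_1 = 210/11, x_2 = -283/44, maximum C = -813/44

The feasible region is unbounded (it extends along (6, -1), (1, 4)), but C strictly decreases along every unbounded feasible direction, so there is no improving ray and the maximum is attained at a vertex.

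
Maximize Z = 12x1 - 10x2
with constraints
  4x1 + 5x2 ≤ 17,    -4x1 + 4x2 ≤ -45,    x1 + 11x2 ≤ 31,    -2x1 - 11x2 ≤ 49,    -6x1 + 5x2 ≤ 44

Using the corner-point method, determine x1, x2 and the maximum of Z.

x1 = 216/17, x2 = -115/17, maximum Z = 3742/17

Vertices and Z = 12x1 - 10x2:
  (293/36, -28/9) → Z = 1159/9
  (216/17, -115/17) → Z = 3742/17
  (23/4, -11/2) → Z = 124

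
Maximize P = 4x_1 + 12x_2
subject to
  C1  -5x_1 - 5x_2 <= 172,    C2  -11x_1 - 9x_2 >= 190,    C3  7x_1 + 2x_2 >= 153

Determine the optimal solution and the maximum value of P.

Extreme points and P = 4x_1 + 12x_2:
  (299/5, -471/5) → P = -4456/5
  (1109/25, -1969/25) → P = -19192/25
  (1757/41, -3013/41) → P = -29128/41

The binding constraints are -11x_1 - 9x_2 = 190 and 7x_1 + 2x_2 = 153.
Solving simultaneously gives x_1 = 1757/41, x_2 = -3013/41.

x_1 = 1757/41, x_2 = -3013/41, maximum P = -29128/41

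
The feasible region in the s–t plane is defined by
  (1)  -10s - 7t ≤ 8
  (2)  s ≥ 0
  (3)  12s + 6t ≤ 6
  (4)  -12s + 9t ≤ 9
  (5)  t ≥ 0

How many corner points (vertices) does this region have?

3

Of the 10 pairwise boundary intersections, those satisfying every inequality are:
  (0, 1)
  (0, 0)
  (1/2, 0)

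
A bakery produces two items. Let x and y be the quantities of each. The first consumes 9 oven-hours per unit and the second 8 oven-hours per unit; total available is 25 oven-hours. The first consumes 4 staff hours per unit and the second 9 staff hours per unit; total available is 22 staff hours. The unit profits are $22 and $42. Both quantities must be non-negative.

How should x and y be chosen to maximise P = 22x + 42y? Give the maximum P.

x = 1, y = 2, maximum P = 106

Extreme points and P = 22x + 42y:
  (0, 0) → P = 0
  (0, 22/9) → P = 308/3
  (25/9, 0) → P = 550/9
  (1, 2) → P = 106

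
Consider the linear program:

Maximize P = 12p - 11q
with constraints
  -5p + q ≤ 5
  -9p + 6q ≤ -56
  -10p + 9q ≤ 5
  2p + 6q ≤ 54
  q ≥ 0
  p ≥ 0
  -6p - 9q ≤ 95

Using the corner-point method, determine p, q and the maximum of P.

p = 27, q = 0, maximum P = 324

Vertices and P = 12p - 11q:
  (10, 17/3) → P = 173/3
  (56/9, 0) → P = 224/3
  (27, 0) → P = 324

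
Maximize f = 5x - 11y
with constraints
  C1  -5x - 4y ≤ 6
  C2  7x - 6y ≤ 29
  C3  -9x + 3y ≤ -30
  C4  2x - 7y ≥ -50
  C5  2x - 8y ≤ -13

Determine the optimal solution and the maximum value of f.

Vertices and f = 5x - 11y:
  (503/37, 408/37) → f = -1973/37
  (155/22, 149/44) → f = -89/44
  (120/19, 170/19) → f = -1270/19
  (93/22, 59/22) → f = -92/11

The optimum lies where 7x - 6y = 29 and 2x - 8y = -13.
Solving simultaneously gives x = 155/22, y = 149/44.

x = 155/22, y = 149/44, maximum f = -89/44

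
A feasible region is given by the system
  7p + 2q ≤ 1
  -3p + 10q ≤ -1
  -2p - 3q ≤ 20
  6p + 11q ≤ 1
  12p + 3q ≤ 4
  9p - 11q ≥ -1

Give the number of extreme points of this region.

The feasible vertices (each the meet of two boundaries and inside every other half-plane) are:
  (3/19, -1/19)
  (5/3, -16/3)
  (-7/19, -4/19)
  (12/5, -124/15)
  (-223/49, -178/49)

5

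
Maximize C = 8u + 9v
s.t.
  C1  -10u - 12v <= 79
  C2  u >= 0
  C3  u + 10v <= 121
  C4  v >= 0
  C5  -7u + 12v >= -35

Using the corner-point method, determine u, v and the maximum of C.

u = 901/41, v = 406/41, maximum C = 10862/41

Extreme points and C = 8u + 9v:
  (0, 121/10) → C = 1089/10
  (0, 0) → C = 0
  (901/41, 406/41) → C = 10862/41
  (5, 0) → C = 40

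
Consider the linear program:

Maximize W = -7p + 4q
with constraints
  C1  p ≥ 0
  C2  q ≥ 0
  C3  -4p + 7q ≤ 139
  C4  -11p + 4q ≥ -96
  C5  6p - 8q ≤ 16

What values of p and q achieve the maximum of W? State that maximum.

Vertices and W = -7p + 4q:
  (0, 0) → W = 0
  (0, 139/7) → W = 556/7
  (8/3, 0) → W = -56/3
  (1228/61, 1913/61) → W = -944/61
  (11, 25/4) → W = -52

p = 0, q = 139/7, maximum W = 556/7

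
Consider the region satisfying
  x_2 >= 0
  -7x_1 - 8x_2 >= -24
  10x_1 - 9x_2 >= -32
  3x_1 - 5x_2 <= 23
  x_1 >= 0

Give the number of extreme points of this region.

The feasible vertices (each the meet of two boundaries and inside every other half-plane) are:
  (24/7, 0)
  (0, 0)
  (0, 3)

3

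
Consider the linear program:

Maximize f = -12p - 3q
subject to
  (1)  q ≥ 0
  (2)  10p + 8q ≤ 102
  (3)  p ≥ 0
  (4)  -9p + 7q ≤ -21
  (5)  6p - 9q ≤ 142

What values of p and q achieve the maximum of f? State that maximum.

Corner points and f = -12p - 3q:
  (51/5, 0) → f = -612/5
  (7/3, 0) → f = -28
  (441/71, 354/71) → f = -6354/71

At the optimal vertex, q = 0 and -9p + 7q = -21.
Solving simultaneously gives p = 7/3, q = 0.

p = 7/3, q = 0, maximum f = -28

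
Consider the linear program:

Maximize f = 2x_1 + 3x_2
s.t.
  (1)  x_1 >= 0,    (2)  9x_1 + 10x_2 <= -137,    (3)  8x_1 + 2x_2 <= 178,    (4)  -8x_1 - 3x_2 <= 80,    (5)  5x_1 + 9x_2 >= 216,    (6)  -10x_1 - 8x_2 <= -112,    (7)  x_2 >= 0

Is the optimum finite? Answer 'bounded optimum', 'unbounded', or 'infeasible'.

The boundaries x_1 = 0 and 8x_1 + 2x_2 = 178 meet at (0, 89), but that point violates 9x_1 + 10x_2 ≤ -137. Every candidate vertex is excluded by some other constraint, so the feasible region is empty.

infeasible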